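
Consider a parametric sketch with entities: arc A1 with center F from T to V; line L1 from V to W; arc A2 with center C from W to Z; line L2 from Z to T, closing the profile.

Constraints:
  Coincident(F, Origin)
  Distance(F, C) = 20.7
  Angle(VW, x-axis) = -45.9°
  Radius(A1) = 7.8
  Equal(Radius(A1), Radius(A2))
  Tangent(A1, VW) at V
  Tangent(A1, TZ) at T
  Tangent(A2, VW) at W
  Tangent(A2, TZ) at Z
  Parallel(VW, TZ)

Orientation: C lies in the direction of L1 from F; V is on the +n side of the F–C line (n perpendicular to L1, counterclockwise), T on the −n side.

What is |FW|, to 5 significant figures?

22.121

The slot axis is L1's direction at -45.9°, so u = (cos -45.9°, sin -45.9°) = (0.69591, -0.71813) and n = (−sin -45.9°, cos -45.9°) = (0.71813, 0.69591). F is at the origin and C lies 20.7 along u from F, so C = 20.7·u = (14.405, -14.865). Tangency of A1 to both parallel lines with radius 7.8 puts V and T at F ± 7.8·n: V = (5.6014, 5.4281), T = (-5.6014, -5.4281). Equal radii place W and Z the same way about C: W = C + 7.8·n = (20.007, -9.4371), Z = C − 7.8·n = (8.8040, -20.293). Then |FW| = |W − F| = 22.121.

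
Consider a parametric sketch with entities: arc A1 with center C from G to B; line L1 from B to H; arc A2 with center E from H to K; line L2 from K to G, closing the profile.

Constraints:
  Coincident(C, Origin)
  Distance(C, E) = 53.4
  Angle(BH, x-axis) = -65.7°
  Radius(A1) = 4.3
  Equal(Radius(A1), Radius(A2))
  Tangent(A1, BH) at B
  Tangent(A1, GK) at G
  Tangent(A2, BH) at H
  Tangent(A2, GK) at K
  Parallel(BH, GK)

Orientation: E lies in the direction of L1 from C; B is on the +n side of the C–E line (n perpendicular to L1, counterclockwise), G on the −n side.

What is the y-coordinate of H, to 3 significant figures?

-46.9

Tangency of A1 to both parallel lines with radius 4.3 puts B and G at C ± 4.3·n: B = (3.92, 1.77), G = (-3.92, -1.77). Equal radii place H and K the same way about E: H = E + 4.3·n = (25.9, -46.9), K = E − 4.3·n = (18.1, -50.4). So H.y = -46.9.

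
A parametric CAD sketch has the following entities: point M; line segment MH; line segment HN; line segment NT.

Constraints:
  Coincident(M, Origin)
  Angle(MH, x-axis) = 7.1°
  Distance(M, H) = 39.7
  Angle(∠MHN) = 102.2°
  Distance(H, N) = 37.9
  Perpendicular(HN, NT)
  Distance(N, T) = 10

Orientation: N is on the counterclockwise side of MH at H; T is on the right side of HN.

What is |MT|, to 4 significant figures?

67.26

∠MHN = 102.2°, so HN runs at 7.1° + (180° − 102.2°) = 84.90° from the x-axis; with |HN| = 37.9, N = H + 37.9·(cos 84.90°, sin 84.90°) = (42.76, 42.66). HN ⟂ NT; with |NT| = 10.0 on the right of HN, T = N + 10.0·(0.9960, -0.08889) = (52.73, 41.77). Then |MT| = |T − M| = 67.26.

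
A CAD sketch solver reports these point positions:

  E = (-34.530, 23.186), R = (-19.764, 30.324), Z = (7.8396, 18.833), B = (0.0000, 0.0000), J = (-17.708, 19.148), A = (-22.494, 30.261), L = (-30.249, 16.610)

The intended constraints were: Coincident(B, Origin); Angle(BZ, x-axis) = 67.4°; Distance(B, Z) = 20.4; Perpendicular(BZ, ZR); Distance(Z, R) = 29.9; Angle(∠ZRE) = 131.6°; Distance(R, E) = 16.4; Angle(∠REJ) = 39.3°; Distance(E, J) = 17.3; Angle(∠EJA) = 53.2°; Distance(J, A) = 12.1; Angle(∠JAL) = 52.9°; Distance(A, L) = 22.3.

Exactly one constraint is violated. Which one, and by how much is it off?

Distance(A, L) = 22.3 — off by 6.60.

B = (0.00, 0.00) ✓; BZ at 67.40° ✓; |BZ| = 20.40 ✓; ∠(BZ, ZR) = 90.00° ✓; |ZR| = 29.90 ✓; ∠ZRE = 131.6° ✓; |RE| = 16.40 ✓; ∠REJ = 39.30° ✓; |EJ| = 17.30 ✓; ∠EJA = 53.20° ✓; |JA| = 12.10 ✓; ∠JAL = 52.90° ✓; |AL| = 15.70 ✗.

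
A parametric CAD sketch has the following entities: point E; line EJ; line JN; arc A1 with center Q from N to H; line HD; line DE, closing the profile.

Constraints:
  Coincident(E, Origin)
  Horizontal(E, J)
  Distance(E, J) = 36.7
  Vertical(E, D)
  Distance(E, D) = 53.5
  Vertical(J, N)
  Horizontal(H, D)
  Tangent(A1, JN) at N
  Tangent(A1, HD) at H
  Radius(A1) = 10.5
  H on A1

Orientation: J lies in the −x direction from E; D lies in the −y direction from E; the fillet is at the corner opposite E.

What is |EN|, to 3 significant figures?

56.5

E is at the origin; EJ is horizontal with |EJ| = 36.7 and J on the −x side, so J = (-36.7, 0.00). ED is vertical with |ED| = 53.5 and D on the −y side, so D = (0.00, -53.5). The virtual corner opposite E is at (-36.7, -53.5). A1 meets JN tangentially, so QN is at right angles to JN and the tangent condition forces QH to be normal to HD, with radius 10.5, so the center Q sits 10.5 in from both sides at Q = (-26.2, -43.0). That places the tangent points at N = (-36.7, -43.0) on JN and H = (-26.2, -53.5) on HD. Then |EN| = |N − E| = 56.5.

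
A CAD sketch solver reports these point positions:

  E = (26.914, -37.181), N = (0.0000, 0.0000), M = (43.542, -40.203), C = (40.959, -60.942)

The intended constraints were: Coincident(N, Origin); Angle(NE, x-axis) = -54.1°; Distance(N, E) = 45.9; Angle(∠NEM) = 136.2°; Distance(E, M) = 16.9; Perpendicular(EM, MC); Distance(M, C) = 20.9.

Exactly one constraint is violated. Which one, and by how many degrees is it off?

Perpendicular(EM, MC) — off by 3.20°.

N = (0.00, 0.00) ✓; NE at -54.10° ✓; |NE| = 45.90 ✓; ∠NEM = 136.2° ✓; |EM| = 16.90 ✓; ∠(EM, MC) = 86.80° ✗; |MC| = 20.90 ✓.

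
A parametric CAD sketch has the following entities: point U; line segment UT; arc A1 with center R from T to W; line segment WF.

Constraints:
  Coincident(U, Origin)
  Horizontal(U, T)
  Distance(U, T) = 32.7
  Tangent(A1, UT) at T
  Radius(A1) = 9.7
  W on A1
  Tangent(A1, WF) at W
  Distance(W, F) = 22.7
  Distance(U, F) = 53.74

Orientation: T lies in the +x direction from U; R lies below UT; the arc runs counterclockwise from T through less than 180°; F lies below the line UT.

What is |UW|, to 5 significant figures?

31.205

U is at the origin; U and T share the same y with |UT| = 32.7 and T on the +x side, so T = (32.700, 0.0000). Tangency of A1 to UT means the radius RT is perpendicular to UT, so R = T + (0, -9.7) = (32.700, -9.7000). Since RW ⟂ WF (tangency), |RF| = √(9.7² + 22.7²) = 24.686 regardless of where W sits on A1. So F lies on both circle(U, 53.74) and circle(R, 24.686); the below-UT intersection is F = (43.113, -32.082). W is the foot of the tangent from F: W = (26.220, -16.918).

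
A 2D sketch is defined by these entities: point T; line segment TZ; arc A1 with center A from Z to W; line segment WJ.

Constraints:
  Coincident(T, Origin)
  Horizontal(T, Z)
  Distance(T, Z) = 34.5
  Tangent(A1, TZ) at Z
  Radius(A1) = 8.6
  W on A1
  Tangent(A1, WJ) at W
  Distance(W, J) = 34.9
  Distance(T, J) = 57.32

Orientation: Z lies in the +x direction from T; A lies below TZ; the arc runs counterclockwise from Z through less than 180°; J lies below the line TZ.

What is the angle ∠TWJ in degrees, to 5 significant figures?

129.22°

T is at the origin; TZ is horizontal with |TZ| = 34.5 and Z on the +x side, so Z = (34.500, 0.0000). Since A1 is tangent to TZ there, AZ ⟂ TZ, so A = Z + (0, -8.6) = (34.500, -8.6000). Since AW ⟂ WJ (tangency), |AJ| = √(8.6² + 34.9²) = 35.944 regardless of where W sits on A1. So J lies on both circle(T, 57.32) and circle(A, 35.944); the below-TZ intersection is J = (36.120, -44.507). W is the foot of the tangent from J: W = (26.251, -11.032).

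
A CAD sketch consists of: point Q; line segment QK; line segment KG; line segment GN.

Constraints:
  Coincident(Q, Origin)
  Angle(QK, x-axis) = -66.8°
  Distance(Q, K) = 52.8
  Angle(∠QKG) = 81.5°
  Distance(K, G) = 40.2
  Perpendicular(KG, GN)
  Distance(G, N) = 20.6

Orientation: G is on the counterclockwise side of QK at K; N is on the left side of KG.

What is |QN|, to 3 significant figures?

45.3

Q is at the origin; QK runs at -66.8° with length 52.8, so K = 52.8·(cos -66.8°, sin -66.8°) = (20.8, -48.5). ∠QKG = 81.5°, so KG runs at -66.8° + (180° − 81.5°) = 31.7° from the x-axis; with |KG| = 40.2, G = K + 40.2·(cos 31.7°, sin 31.7°) = (55.0, -27.4). KG is perpendicular to GN; with |GN| = 20.6 on the left of KG, N = G + 20.6·(-0.525, 0.851) = (44.2, -9.88). Then |QN| = |N − Q| = 45.3.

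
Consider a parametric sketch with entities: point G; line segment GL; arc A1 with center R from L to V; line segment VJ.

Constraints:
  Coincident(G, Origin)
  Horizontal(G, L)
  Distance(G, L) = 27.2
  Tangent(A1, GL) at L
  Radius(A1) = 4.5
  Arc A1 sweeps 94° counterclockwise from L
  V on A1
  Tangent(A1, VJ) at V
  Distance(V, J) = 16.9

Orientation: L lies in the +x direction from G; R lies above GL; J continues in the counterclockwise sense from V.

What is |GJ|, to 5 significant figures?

37.424

G is at the origin; G and L share the same y with |GL| = 27.2 and L on the +x side, so L = (27.200, 0.0000). Since A1 is tangent to GL there, RL ⟂ GL, so R = L + (0, 4.5) = (27.200, 4.5000). On A1, L sits at bearing -90° from R; a 94° counterclockwise sweep puts V at bearing 4°, so V = R + 4.5·(cos 4°, sin 4°) = (31.689, 4.8139). Tangency of A1 to VJ means the radius RV is perpendicular to VJ, so VJ runs along (−sin 4°, cos 4°); with |VJ| = 16.9, J = (30.510, 21.673). Then |GJ| = |J − G| = 37.424.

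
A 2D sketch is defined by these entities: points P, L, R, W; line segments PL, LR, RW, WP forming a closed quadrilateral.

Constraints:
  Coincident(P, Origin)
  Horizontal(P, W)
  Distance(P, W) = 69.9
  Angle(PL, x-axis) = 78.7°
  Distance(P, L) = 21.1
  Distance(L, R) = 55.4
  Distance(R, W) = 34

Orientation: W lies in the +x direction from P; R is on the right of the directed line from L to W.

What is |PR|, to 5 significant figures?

46.479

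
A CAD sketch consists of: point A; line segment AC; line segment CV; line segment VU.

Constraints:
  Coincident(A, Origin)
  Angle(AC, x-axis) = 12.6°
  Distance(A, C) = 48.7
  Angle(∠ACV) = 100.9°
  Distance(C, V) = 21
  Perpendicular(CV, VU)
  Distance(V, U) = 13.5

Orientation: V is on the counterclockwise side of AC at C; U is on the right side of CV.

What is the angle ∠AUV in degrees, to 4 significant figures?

26.23°

∠ACV = 100.9°, so CV runs at 12.6° + (180° − 100.9°) = 91.70° from the x-axis; with |CV| = 21.0, V = C + 21.0·(cos 91.70°, sin 91.70°) = (46.90, 31.61). CV is perpendicular to VU; with |VU| = 13.5 on the right of CV, U = V + 13.5·(0.9996, 0.02967) = (60.40, 32.01). Then cos ∠AUV = UA·UV / (|UA||UV|), giving 26.23°.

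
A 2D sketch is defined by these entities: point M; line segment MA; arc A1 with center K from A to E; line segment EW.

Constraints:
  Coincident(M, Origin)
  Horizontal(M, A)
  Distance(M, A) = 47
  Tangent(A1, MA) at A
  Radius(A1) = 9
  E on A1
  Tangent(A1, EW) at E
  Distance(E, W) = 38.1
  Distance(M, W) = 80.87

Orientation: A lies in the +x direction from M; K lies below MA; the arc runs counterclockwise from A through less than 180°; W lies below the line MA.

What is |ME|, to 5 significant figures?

44.016

Checks: |KE| = 9.000 ✓; ∠(KE, EW) = 90.00° ✓; |EW| = 38.10 ✓; |MW| = 80.87 ✓.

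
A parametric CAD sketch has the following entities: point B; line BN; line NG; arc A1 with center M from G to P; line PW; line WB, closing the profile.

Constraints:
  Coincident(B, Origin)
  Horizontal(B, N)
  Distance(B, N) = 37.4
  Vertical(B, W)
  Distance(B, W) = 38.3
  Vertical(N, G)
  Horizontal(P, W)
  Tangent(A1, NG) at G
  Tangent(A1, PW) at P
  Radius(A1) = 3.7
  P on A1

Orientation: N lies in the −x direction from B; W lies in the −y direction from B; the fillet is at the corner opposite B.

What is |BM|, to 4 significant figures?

48.30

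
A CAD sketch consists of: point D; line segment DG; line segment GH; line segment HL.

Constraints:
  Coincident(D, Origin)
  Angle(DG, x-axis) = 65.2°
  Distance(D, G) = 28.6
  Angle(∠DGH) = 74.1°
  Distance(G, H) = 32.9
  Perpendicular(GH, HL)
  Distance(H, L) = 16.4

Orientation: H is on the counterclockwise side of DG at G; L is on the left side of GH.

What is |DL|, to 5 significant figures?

27.415

D is at the origin; DG runs at 65.2° with length 28.6, so G = 28.6·(cos 65.2°, sin 65.2°) = (11.996, 25.962). ∠DGH = 74.1°, so GH runs at 65.2° + (180° − 74.1°) = 171.10° from the x-axis; with |GH| = 32.9, H = G + 32.9·(cos 171.10°, sin 171.10°) = (-20.508, 31.052). GH is perpendicular to HL; with |HL| = 16.4 on the left of GH, L = H + 16.4·(-0.15471, -0.98796) = (-23.045, 14.850). Then |DL| = |L − D| = 27.415.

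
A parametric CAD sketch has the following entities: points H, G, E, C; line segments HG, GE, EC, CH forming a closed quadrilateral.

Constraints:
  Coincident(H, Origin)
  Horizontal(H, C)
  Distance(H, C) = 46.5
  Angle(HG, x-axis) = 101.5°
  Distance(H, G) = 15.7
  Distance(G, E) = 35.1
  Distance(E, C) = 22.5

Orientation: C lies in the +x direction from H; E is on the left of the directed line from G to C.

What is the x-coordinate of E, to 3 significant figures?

31.9

H is at the origin; H and C share the same y with |HC| = 46.5 and C in +x, so C = (46.5, 0). HG runs at 101.5° with |HG| = 15.7, so G = (-3.13, 15.4). E is determined by |GE| = 35.1 and |EC| = 22.5 together: it lies at the intersection of circle(G, 35.1) and circle(C, 22.5). With |GC| = 52.0, the foot of the radical line on GC is 33.0 from G and the perpendicular offset is √(35.1² − 33.0²) = 12.1. Taking the left-of-GC solution: E = (31.9, 17.1).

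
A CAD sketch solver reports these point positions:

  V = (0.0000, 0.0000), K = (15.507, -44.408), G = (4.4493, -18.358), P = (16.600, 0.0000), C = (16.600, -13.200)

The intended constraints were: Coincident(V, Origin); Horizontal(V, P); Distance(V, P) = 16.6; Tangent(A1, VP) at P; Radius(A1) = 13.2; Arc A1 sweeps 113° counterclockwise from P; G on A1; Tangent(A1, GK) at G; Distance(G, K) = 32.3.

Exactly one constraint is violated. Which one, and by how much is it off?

Distance(G, K) = 32.3 — off by 4.00.

V = (0.00, 0.00) ✓; V.y = 0.00, P.y = 0.00 ✓; |VP| = 16.60 ✓; ∠(CP, PV) = 90.00° ✓; |CP| = 13.20 ✓; bearing(C→G) − bearing(C→P) = 113.0° ✓; |CG| = 13.20 ✓; ∠(CG, GK) = 90.00° ✓; |GK| = 28.30 ✗.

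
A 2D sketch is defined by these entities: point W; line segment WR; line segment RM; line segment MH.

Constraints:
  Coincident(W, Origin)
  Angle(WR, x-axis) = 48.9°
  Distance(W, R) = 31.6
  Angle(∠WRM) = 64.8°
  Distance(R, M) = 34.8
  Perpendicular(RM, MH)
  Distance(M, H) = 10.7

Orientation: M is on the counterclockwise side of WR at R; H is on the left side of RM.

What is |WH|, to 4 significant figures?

27.85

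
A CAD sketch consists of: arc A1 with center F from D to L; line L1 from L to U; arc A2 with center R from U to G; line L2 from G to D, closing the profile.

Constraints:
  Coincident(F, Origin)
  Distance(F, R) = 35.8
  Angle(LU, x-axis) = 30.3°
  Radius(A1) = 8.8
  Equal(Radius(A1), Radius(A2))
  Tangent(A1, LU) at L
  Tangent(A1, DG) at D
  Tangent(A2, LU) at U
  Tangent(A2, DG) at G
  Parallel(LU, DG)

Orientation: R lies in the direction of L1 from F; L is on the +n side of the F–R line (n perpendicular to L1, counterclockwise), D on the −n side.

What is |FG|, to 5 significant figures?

36.866

Tangency of A1 to both parallel lines with radius 8.8 puts L and D at F ± 8.8·n: L = (-4.4398, 7.5979), D = (4.4398, -7.5979). Equal radii place U and G the same way about R: U = R + 8.8·n = (26.470, 25.660), G = R − 8.8·n = (35.349, 10.464). Then |FG| = |G − F| = 36.866.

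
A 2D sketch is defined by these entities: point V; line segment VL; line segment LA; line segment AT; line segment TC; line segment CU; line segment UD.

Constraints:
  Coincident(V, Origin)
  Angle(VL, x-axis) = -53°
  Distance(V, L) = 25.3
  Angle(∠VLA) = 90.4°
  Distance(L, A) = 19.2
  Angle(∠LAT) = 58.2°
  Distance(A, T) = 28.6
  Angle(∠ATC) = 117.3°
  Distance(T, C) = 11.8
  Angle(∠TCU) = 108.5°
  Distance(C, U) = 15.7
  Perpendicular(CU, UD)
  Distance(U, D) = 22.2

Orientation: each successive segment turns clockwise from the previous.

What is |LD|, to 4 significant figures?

10.48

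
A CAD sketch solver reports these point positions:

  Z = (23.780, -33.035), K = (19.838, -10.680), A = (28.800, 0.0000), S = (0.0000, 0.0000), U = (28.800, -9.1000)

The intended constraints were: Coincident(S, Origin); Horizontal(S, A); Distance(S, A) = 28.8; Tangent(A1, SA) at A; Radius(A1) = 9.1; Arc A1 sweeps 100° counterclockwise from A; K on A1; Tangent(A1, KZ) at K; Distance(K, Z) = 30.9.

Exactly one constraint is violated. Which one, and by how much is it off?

Distance(K, Z) = 30.9 — off by 8.20.

S = (0.00, 0.00) ✓; S.y = 0.00, A.y = 0.00 ✓; |SA| = 28.80 ✓; ∠(UA, AS) = 90.00° ✓; |UA| = 9.100 ✓; bearing(U→K) − bearing(U→A) = 100.0° ✓; |UK| = 9.100 ✓; ∠(UK, KZ) = 90.00° ✓; |KZ| = 22.70 ✗.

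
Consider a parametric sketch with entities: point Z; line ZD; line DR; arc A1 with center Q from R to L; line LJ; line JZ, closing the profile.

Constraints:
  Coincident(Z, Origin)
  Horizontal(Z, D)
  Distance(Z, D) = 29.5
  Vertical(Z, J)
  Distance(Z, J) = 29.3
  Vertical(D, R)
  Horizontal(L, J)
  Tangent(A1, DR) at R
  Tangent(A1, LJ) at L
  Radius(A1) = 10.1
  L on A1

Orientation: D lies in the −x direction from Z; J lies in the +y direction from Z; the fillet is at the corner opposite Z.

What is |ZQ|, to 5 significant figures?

27.295

Z is at the origin; Z and D share the same y with |ZD| = 29.5 and D on the −x side, so D = (-29.500, 0.0000). ZJ is vertical with |ZJ| = 29.3 and J on the +y side, so J = (0.0000, 29.300). The virtual corner opposite Z is at (-29.500, 29.300). The tangent condition forces QR to be normal to DR and the tangent condition forces QL to be normal to LJ, with radius 10.1, so the center Q sits 10.1 in from both sides at Q = (-19.400, 19.200). Then |ZQ| = |Q − Z| = 27.295.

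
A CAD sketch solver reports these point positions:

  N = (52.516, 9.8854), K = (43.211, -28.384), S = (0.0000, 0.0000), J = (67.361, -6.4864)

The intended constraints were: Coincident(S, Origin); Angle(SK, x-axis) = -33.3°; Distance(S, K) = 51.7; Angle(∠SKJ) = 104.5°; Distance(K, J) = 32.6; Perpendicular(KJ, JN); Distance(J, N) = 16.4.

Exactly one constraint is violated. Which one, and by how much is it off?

Distance(J, N) = 16.4 — off by 5.70.

S = (0.00, 0.00) ✓; SK at -33.30° ✓; |SK| = 51.70 ✓; ∠SKJ = 104.5° ✓; |KJ| = 32.60 ✓; ∠(KJ, JN) = 90.00° ✓; |JN| = 22.10 ✗.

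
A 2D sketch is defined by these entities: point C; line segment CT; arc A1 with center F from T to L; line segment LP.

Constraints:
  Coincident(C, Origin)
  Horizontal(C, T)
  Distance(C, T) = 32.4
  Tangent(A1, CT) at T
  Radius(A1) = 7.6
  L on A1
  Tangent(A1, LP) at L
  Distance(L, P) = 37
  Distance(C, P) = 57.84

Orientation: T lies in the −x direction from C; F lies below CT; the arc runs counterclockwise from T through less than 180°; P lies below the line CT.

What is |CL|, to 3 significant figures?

40.8

Checks: |FL| = 7.600 ✓; ∠(FL, LP) = 90.00° ✓; |LP| = 37.00 ✓; |CP| = 57.84 ✓.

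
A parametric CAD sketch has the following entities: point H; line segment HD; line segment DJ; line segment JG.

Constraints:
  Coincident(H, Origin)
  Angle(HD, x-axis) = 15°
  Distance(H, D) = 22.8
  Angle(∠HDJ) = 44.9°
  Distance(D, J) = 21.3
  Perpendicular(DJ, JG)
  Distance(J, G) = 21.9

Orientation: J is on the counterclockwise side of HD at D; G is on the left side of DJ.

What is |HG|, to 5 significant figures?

7.7609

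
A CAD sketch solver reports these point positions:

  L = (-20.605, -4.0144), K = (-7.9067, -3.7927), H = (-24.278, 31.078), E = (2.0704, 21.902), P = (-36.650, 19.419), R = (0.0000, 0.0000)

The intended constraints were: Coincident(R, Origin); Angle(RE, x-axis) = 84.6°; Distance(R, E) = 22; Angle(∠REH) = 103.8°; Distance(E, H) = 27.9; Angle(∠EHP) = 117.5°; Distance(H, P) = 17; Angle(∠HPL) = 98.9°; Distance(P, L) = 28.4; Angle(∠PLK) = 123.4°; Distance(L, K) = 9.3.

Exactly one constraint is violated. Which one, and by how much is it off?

Distance(L, K) = 9.3 — off by 3.40.

R = (0.00, 0.00) ✓; RE at 84.60° ✓; |RE| = 22.00 ✓; ∠REH = 103.8° ✓; |EH| = 27.90 ✓; ∠EHP = 117.5° ✓; |HP| = 17.00 ✓; ∠HPL = 98.90° ✓; |PL| = 28.40 ✓; ∠PLK = 123.4° ✓; |LK| = 12.70 ✗.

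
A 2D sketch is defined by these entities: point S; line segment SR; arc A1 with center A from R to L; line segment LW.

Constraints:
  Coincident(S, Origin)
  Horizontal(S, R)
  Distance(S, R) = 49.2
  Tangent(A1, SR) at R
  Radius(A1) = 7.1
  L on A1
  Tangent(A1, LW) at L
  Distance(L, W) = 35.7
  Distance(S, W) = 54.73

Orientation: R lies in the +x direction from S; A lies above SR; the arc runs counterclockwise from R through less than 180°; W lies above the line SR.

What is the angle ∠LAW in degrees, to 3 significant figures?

78.8°

S is at the origin; S and R share the same y with |SR| = 49.2 and R on the +x side, so R = (49.2, 0.00). Since A1 is tangent to SR there, AR ⟂ SR, so A = R + (0, 7.1) = (49.2, 7.10). Since AL ⟂ LW (tangency), |AW| = √(7.1² + 35.7²) = 36.4 regardless of where L sits on A1. So W lies on both circle(S, 54.73) and circle(A, 36.4); the above-SR intersection is W = (36.2, 41.1). L is the foot of the tangent from W: L = (55.2, 10.9).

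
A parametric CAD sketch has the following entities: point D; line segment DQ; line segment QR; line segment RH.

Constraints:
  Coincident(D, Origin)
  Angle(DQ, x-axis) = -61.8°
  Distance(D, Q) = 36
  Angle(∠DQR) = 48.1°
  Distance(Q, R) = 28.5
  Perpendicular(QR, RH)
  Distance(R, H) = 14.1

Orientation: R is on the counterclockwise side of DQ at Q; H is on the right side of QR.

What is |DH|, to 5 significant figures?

41.137

D is at the origin; DQ runs at -61.8° with length 36.0, so Q = 36.0·(cos -61.8°, sin -61.8°) = (17.012, -31.727). ∠DQR = 48.1°, so QR runs at -61.8° + (180° − 48.1°) = 70.100° from the x-axis; with |QR| = 28.5, R = Q + 28.5·(cos 70.100°, sin 70.100°) = (26.713, -4.9287). The perpendicularity gives RH at right angles to QR; with |RH| = 14.1 on the right of QR, H = R + 14.1·(0.94029, -0.34038) = (39.971, -9.7281). Then |DH| = |H − D| = 41.137.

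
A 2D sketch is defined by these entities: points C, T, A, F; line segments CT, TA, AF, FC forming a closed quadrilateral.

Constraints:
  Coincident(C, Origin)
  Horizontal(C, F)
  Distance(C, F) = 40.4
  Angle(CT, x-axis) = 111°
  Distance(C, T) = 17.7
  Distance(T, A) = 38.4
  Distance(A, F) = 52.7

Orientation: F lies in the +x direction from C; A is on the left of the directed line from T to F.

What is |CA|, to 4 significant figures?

50.06

Checks: CT at 111.0° ✓; |TA| = 38.40 ✓; |AF| = 52.70 ✓.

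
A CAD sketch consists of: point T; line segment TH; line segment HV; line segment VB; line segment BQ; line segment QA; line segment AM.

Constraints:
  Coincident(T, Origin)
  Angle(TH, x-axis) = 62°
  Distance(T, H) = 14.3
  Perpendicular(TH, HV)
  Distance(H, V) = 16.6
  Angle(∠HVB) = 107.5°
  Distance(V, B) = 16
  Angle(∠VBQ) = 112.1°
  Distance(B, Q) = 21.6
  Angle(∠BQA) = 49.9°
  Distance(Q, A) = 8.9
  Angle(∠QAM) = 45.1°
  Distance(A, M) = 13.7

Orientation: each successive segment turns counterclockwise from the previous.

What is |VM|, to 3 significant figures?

30.0

T is at the origin; TH runs at 62.0° with length 14.3, so H = (6.71, 12.6). TH is perpendicular to HV, so HV runs at 152°; with |HV| = 16.6, V = (-7.94, 20.4). ∠HVB = 107.5° gives VB at -136° from the x-axis; with |VB| = 16.0, B = (-19.4, 9.20). ∠VBQ = 112.1° gives BQ at -67.6° from the x-axis; with |BQ| = 21.6, Q = (-11.1, -10.8). ∠BQA = 49.9° gives QA at 62.5° from the x-axis; with |QA| = 8.9, A = (-7.01, -2.87). ∠QAM = 45.1° gives AM at -163° from the x-axis; with |AM| = 13.7, M = (-20.1, -6.97). Then |VM| = |M − V| = 30.0.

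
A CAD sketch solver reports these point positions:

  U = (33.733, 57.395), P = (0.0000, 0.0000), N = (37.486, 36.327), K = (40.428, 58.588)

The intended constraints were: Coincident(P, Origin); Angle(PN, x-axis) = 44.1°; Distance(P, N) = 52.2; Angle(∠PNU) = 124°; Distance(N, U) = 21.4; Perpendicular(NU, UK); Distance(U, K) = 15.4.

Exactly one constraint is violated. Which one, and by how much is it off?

Distance(U, K) = 15.4 — off by 8.60.

P = (0.00, 0.00) ✓; PN at 44.10° ✓; |PN| = 52.20 ✓; ∠PNU = 124.0° ✓; |NU| = 21.40 ✓; ∠(NU, UK) = 90.00° ✓; |UK| = 6.800 ✗.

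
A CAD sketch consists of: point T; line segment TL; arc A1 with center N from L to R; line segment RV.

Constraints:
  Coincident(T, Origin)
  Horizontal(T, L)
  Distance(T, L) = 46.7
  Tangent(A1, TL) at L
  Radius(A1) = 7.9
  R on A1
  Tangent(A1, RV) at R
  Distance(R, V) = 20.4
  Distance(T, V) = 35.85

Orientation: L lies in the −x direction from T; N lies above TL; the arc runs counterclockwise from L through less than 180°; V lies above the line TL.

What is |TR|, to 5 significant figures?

40.193

T is at the origin; TL is horizontal with |TL| = 46.7 and L on the −x side, so L = (-46.700, 0.0000). Tangency of A1 to TL means the radius NL is perpendicular to TL, so N = L + (0, 7.9) = (-46.700, 7.9000). Since NR ⟂ RV (tangency), |NV| = √(7.9² + 20.4²) = 21.876 regardless of where R sits on A1. So V lies on both circle(T, 35.85) and circle(N, 21.876); the above-TL intersection is V = (-29.117, 20.915). R is the foot of the tangent from V: R = (-40.024, 3.6760).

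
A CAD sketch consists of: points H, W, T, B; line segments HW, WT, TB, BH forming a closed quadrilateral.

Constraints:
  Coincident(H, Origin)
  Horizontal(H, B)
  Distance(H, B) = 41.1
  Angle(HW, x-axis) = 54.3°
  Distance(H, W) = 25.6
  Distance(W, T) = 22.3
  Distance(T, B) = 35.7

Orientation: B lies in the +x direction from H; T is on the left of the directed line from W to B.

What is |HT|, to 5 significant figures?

47.440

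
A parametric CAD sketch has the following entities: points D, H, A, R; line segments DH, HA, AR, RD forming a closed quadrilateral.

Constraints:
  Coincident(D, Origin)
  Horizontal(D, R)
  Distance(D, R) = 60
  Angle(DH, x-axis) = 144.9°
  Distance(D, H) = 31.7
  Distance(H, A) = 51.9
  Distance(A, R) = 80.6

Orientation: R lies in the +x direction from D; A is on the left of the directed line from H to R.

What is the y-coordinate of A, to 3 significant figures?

59.5

D is at the origin; D and R share the same y with |DR| = 60.0 and R in +x, so R = (60.0, 0). DH runs at 144.9° with |DH| = 31.7, so H = (-25.9, 18.2). A is determined by |HA| = 51.9 and |AR| = 80.6 together: it lies at the intersection of circle(H, 51.9) and circle(R, 80.6). With |HR| = 87.8, the foot of the radical line on HR is 22.3 from H and the perpendicular offset is √(51.9² − 22.3²) = 46.9. Taking the left-of-HR solution: A = (5.59, 59.5).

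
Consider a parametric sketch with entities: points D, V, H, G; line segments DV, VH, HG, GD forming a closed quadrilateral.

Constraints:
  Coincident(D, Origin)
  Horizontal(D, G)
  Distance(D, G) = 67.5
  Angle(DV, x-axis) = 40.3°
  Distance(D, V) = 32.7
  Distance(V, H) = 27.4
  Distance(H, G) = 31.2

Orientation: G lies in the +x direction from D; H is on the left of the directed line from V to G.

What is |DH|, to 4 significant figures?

58.31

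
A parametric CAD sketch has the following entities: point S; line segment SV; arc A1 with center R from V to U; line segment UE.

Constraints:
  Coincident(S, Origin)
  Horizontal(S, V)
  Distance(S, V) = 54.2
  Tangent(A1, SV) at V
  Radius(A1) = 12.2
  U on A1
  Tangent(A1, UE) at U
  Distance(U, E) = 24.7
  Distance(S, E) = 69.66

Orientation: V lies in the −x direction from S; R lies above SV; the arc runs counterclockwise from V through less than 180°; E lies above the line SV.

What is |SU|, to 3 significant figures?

47.8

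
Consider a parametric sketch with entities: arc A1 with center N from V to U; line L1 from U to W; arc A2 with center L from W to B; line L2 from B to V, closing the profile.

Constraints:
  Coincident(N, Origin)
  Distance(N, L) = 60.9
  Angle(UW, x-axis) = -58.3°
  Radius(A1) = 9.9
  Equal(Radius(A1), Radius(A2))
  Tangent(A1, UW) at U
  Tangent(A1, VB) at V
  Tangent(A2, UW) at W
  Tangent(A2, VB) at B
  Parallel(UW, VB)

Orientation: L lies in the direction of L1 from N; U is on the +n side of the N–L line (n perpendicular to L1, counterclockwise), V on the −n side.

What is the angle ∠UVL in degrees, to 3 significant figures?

80.8°

N is at the origin and L lies 60.9 along u from N, so L = 60.9·u = (32.0, -51.8). Tangency of A1 to both parallel lines with radius 9.9 puts U and V at N ± 9.9·n: U = (8.42, 5.20), V = (-8.42, -5.20). Then cos ∠UVL = VU·VL / (|VU||VL|), giving 80.8°.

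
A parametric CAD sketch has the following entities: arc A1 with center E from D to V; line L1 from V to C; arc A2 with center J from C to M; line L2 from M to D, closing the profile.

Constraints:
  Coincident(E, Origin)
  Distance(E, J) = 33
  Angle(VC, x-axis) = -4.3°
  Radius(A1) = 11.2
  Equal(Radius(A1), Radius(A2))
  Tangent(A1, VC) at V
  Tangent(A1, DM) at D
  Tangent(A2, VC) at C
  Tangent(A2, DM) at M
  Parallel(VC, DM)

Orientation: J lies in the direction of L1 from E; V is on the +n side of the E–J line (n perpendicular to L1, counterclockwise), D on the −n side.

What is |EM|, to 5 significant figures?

34.849

Tangency of A1 to both parallel lines with radius 11.2 puts V and D at E ± 11.2·n: V = (0.83976, 11.168), D = (-0.83976, -11.168). Equal radii place C and M the same way about J: C = J + 11.2·n = (33.747, 8.6942), M = J − 11.2·n = (32.067, -13.643). Then |EM| = |M − E| = 34.849.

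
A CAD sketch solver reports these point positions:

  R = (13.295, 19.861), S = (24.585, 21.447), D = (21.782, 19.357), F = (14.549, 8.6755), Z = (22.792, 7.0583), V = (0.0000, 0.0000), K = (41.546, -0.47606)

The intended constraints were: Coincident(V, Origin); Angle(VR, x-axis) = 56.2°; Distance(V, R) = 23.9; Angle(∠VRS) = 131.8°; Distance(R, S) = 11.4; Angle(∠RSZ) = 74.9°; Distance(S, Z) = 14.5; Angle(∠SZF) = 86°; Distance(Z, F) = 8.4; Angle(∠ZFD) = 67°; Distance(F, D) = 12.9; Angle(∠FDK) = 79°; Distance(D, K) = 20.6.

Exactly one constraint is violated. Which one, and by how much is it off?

Distance(D, K) = 20.6 — off by 7.40.

V = (0.00, 0.00) ✓; VR at 56.20° ✓; |VR| = 23.90 ✓; ∠VRS = 131.8° ✓; |RS| = 11.40 ✓; ∠RSZ = 74.90° ✓; |SZ| = 14.50 ✓; ∠SZF = 86.00° ✓; |ZF| = 8.400 ✓; ∠ZFD = 67.00° ✓; |FD| = 12.90 ✓; ∠FDK = 79.00° ✓; |DK| = 28.00 ✗.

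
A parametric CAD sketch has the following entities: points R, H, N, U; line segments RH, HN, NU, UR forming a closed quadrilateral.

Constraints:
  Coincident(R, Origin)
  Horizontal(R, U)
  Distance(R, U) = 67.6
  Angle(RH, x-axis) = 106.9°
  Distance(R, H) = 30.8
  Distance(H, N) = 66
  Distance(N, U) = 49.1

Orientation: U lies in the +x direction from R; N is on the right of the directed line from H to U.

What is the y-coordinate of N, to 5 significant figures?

-26.392

R is at the origin; RU is horizontal with |RU| = 67.6 and U in +x, so U = (67.6, 0). RH runs at 106.9° with |RH| = 30.8, so H = (-8.9536, 29.470). N is determined by |HN| = 66.0 and |NU| = 49.1 together: it lies at the intersection of circle(H, 66.0) and circle(U, 49.1). With |HU| = 82.030, the foot of the radical line on HU is 52.872 from H and the perpendicular offset is √(66.0² − 52.872²) = 39.504. Taking the right-of-HU solution: N = (26.196, -26.392).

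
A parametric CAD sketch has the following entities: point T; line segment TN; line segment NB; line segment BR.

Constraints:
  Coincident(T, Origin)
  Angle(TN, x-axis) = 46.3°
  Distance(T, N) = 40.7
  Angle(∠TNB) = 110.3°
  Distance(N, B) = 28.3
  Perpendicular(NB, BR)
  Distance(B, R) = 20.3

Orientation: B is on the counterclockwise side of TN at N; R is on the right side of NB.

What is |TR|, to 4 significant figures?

72.24

T is at the origin; TN runs at 46.3° with length 40.7, so N = 40.7·(cos 46.3°, sin 46.3°) = (28.12, 29.42). ∠TNB = 110.3°, so NB runs at 46.3° + (180° − 110.3°) = 116.0° from the x-axis; with |NB| = 28.3, B = N + 28.3·(cos 116.0°, sin 116.0°) = (15.71, 54.86). The perpendicularity gives BR at right angles to NB; with |BR| = 20.3 on the right of NB, R = B + 20.3·(0.8988, 0.4384) = (33.96, 63.76). Then |TR| = |R − T| = 72.24.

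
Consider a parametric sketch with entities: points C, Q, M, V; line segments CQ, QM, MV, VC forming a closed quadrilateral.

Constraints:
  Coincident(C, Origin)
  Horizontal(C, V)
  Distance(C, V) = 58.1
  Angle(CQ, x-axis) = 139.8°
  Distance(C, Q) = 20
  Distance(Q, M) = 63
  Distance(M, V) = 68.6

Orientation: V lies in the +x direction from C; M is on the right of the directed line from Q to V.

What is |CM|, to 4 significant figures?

46.51

Checks: |QM| = 63.00 ✓; |MV| = 68.60 ✓.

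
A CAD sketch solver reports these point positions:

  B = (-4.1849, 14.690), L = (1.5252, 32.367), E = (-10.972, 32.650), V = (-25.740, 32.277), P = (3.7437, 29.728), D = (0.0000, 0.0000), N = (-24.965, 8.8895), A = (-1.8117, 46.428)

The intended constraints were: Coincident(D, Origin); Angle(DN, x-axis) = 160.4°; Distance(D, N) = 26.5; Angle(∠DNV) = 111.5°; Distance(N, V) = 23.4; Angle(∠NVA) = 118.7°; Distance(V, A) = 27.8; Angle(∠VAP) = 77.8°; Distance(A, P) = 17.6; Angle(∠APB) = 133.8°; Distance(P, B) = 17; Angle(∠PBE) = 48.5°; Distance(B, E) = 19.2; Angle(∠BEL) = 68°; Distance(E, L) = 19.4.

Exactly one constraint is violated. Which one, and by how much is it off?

Distance(E, L) = 19.4 — off by 6.90.

D = (0.00, 0.00) ✓; DN at 160.4° ✓; |DN| = 26.50 ✓; ∠DNV = 111.5° ✓; |NV| = 23.40 ✓; ∠NVA = 118.7° ✓; |VA| = 27.80 ✓; ∠VAP = 77.80° ✓; |AP| = 17.60 ✓; ∠APB = 133.8° ✓; |PB| = 17.00 ✓; ∠PBE = 48.50° ✓; |BE| = 19.20 ✓; ∠BEL = 68.00° ✓; |EL| = 12.50 ✗.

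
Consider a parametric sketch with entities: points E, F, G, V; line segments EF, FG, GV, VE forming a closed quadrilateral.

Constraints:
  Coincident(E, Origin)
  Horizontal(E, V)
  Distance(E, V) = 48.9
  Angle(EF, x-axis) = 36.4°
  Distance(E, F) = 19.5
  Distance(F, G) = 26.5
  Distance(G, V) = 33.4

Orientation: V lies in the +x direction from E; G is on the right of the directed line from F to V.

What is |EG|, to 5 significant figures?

23.982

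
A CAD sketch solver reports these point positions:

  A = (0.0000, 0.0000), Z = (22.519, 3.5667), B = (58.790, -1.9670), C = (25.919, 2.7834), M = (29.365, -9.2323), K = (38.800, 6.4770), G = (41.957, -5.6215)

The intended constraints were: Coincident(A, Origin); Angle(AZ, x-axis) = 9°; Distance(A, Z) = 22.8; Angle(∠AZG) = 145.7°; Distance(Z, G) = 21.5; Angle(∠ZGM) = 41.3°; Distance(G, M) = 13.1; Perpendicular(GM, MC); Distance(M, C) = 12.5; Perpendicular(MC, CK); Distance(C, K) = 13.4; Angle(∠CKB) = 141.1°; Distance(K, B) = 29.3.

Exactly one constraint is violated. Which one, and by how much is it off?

Distance(K, B) = 29.3 — off by 7.60.

A = (0.00, 0.00) ✓; AZ at 9.000° ✓; |AZ| = 22.80 ✓; ∠AZG = 145.7° ✓; |ZG| = 21.50 ✓; ∠ZGM = 41.30° ✓; |GM| = 13.10 ✓; ∠(GM, MC) = 90.00° ✓; |MC| = 12.50 ✓; ∠(MC, CK) = 90.00° ✓; |CK| = 13.40 ✓; ∠CKB = 141.1° ✓; |KB| = 21.70 ✗.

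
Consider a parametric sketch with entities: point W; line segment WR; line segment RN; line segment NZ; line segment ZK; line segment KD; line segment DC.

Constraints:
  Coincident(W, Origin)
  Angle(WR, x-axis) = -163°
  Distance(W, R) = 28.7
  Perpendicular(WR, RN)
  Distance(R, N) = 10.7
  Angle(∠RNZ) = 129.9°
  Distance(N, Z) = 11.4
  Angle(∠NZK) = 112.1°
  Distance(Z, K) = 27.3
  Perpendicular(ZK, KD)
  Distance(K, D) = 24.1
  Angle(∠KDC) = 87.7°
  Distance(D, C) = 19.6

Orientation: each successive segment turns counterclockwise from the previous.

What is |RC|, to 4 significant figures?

7.724

The perpendicularity gives KD at right angles to ZK, so KD runs at 135.0°; with |KD| = 24.1, D = (-11.55, 13.29). ∠KDC = 87.7° gives DC at -132.7° from the x-axis; with |DC| = 19.6, C = (-24.85, -1.119). Then |RC| = |C − R| = 7.724.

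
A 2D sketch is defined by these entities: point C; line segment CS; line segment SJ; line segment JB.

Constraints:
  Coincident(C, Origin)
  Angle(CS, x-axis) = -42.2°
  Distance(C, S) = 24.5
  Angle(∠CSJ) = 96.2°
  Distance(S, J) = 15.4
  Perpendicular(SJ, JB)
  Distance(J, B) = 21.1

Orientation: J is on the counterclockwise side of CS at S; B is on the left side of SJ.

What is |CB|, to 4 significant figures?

18.34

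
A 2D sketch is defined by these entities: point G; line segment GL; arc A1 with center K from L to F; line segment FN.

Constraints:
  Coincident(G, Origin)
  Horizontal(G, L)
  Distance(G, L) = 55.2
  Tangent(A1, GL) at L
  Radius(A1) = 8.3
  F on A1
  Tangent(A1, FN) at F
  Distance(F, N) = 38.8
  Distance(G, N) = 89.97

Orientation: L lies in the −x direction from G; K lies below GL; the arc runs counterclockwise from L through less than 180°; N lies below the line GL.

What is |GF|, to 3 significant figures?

62.6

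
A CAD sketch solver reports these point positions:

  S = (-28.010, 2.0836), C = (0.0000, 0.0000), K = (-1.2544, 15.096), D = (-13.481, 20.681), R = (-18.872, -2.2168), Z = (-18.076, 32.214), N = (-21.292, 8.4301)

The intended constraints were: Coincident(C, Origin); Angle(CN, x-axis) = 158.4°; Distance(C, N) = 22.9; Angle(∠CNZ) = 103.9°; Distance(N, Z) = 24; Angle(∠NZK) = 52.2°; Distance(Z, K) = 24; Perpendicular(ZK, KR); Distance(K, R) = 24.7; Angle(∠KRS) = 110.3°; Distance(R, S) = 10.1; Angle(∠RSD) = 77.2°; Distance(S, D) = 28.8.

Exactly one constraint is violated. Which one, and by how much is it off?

Distance(S, D) = 28.8 — off by 5.20.

C = (0.00, 0.00) ✓; CN at 158.4° ✓; |CN| = 22.90 ✓; ∠CNZ = 103.9° ✓; |NZ| = 24.00 ✓; ∠NZK = 52.20° ✓; |ZK| = 24.00 ✓; ∠(ZK, KR) = 90.00° ✓; |KR| = 24.70 ✓; ∠KRS = 110.3° ✓; |RS| = 10.10 ✓; ∠RSD = 77.20° ✓; |SD| = 23.60 ✗.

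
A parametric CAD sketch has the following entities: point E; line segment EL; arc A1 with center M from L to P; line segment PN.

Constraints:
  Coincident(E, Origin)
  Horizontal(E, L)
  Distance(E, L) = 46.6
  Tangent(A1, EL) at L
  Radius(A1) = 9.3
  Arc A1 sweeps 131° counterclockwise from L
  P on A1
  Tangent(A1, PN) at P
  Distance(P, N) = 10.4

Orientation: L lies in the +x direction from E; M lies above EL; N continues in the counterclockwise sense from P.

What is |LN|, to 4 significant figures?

23.25

On A1, L sits at bearing -90° from M; a 131° counterclockwise sweep puts P at bearing 41°, so P = M + 9.3·(cos 41°, sin 41°) = (53.62, 15.40). A1 meets PN tangentially, so MP is at right angles to PN, so PN runs along (−sin 41°, cos 41°); with |PN| = 10.4, N = (46.80, 23.25). Then |LN| = |N − L| = 23.25.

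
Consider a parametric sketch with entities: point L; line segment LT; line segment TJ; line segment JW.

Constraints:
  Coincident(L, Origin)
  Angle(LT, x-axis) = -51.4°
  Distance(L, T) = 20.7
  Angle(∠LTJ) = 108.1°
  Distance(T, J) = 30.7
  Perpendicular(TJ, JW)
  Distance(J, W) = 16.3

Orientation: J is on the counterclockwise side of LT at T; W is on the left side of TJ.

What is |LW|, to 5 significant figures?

37.284

L is at the origin; LT runs at -51.4° with length 20.7, so T = 20.7·(cos -51.4°, sin -51.4°) = (12.914, -16.177). ∠LTJ = 108.1°, so TJ runs at -51.4° + (180° − 108.1°) = 20.500° from the x-axis; with |TJ| = 30.7, J = T + 30.7·(cos 20.500°, sin 20.500°) = (41.670, -5.4261). TJ is perpendicular to JW; with |JW| = 16.3 on the left of TJ, W = J + 16.3·(-0.35021, 0.93667) = (35.962, 9.8416). Then |LW| = |W − L| = 37.284.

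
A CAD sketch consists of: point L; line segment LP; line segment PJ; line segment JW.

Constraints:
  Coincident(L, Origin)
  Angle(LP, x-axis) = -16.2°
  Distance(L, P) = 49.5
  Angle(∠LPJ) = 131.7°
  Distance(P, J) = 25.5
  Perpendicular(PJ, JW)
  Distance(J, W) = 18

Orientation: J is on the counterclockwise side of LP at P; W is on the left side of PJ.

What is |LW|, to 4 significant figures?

61.43

L is at the origin; LP runs at -16.2° with length 49.5, so P = 49.5·(cos -16.2°, sin -16.2°) = (47.53, -13.81). ∠LPJ = 131.7°, so PJ runs at -16.2° + (180° − 131.7°) = 32.10° from the x-axis; with |PJ| = 25.5, J = P + 25.5·(cos 32.10°, sin 32.10°) = (69.14, -0.2594). PJ ⟂ JW; with |JW| = 18.0 on the left of PJ, W = J + 18.0·(-0.5314, 0.8471) = (59.57, 14.99). Then |LW| = |W − L| = 61.43.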